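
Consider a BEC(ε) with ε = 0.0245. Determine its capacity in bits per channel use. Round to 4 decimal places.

0.9755 bits

Binary erasure channel: capacity C = 1 − ε.
C = 1 − 0.0245 = 0.9755 bits per channel use.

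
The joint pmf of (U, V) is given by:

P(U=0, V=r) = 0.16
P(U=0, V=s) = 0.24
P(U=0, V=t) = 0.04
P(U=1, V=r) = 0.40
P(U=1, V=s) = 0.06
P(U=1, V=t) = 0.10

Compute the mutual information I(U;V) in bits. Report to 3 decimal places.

Marginals: p(U) = (0.4400, 0.5600), p(V) = (0.5600, 0.3000, 0.1400).
I(U;V) = H(U) + H(V) − H(U,V).
H(U) = 0.9896, H(V) = 1.3866, H(U,V) = 2.2074.
I(U;V) = 0.9896 + 1.3866 − 2.2074 = 0.169 bits.

0.169 bits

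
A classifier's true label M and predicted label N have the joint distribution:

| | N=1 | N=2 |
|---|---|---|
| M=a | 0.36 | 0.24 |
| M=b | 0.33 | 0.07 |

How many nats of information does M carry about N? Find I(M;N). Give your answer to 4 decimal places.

0.0298 nats

Marginals: p(M) = (0.6000, 0.4000), p(N) = (0.6900, 0.3100).
I(M;N) = H(M) + H(N) − H(M,N).
H(M) = 0.6730, H(N) = 0.6191, H(M,N) = 1.2623.
I(M;N) = 0.6730 + 0.6191 − 1.2623 = 0.0298 nats.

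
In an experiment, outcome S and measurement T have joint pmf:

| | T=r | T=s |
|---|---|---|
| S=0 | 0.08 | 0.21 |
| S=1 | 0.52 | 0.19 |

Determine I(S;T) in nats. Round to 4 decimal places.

0.0898 nats

Marginals: p(S) = (0.2900, 0.7100), p(T) = (0.6000, 0.4000).
I(S;T) = Σ p(x,y)·ln[p(x,y)/(p(x)p(y))].
  (0,r): 0.08·ln(0.4598) = -0.06216
  (0,s): 0.21·ln(1.8103) = 0.12464
  (1,r): 0.52·ln(1.2207) = 0.10368
  (1,s): 0.19·ln(0.6690) = -0.07637
Sum = 0.0898 nats.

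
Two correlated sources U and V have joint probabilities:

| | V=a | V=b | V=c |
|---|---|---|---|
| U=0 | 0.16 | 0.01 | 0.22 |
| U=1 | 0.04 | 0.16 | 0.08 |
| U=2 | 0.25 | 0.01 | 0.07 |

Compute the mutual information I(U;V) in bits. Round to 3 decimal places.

Marginals: p(U) = (0.3900, 0.2800, 0.3300), p(V) = (0.4500, 0.1800, 0.3700).
I(U;V) = H(U) + H(V) − H(U,V).
H(U) = 1.5718, H(V) = 1.4944, H(U,V) = 2.7053.
I(U;V) = 1.5718 + 1.4944 − 2.7053 = 0.361 bits.

0.361 bits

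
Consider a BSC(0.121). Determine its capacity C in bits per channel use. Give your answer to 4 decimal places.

Binary symmetric channel: C = 1 − h₂(ε) where h₂ is the binary entropy function.
h₂(0.121) = −0.121·log₂0.121 − 0.879·log₂0.879 = 0.5322.
C = 1 − 0.5322 = 0.4678 bits per channel use.

0.4678 bits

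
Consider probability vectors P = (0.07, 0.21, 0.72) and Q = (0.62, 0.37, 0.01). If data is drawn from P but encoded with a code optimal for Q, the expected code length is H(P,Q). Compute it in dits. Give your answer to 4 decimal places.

1.5452 dits

H(P,Q) = −Σ p·log₁₀ q.
  −0.07·log₁₀(0.62) = 0.01453
  −0.21·log₁₀(0.37) = 0.09068
  −0.72·log₁₀(0.01) = 1.44000
H(P,Q) = 1.5452 dits.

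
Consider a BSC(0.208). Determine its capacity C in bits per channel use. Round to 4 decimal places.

Binary symmetric channel: C = 1 − h₂(ε) where h₂ is the binary entropy function.
h₂(0.208) = −0.208·log₂0.208 − 0.792·log₂0.792 = 0.7376.
C = 1 − 0.7376 = 0.2624 bits per channel use.

0.2624 bits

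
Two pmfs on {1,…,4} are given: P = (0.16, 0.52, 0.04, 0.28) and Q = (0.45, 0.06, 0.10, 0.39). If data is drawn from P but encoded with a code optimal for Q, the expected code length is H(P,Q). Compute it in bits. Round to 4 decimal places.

H(P,Q) = −Σ p·log₂ q.
  −0.16·log₂(0.45) = 0.18432
  −0.52·log₂(0.06) = 2.11062
  −0.04·log₂(0.10) = 0.13288
  −0.28·log₂(0.39) = 0.38037
H(P,Q) = 2.8082 bits.

2.8082 bits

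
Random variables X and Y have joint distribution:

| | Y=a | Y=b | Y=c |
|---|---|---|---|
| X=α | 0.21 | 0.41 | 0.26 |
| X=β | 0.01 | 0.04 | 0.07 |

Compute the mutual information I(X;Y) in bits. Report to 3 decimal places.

0.030 bits

Marginals: p(X) = (0.8800, 0.1200), p(Y) = (0.2200, 0.4500, 0.3300).
I(X;Y) = H(X) + H(Y) − H(X,Y).
H(X) = 0.5294, H(Y) = 1.5268, H(X,Y) = 2.0262.
I(X;Y) = 0.5294 + 1.5268 − 2.0262 = 0.030 bits.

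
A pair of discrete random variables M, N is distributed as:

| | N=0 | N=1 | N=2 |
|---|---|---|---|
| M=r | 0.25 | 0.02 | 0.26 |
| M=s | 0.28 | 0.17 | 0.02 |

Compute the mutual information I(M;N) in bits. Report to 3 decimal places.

Marginals: p(M) = (0.5300, 0.4700), p(N) = (0.5300, 0.1900, 0.2800).
I(M;N) = H(M) + H(N) − H(M,N).
H(M) = 0.9974, H(N) = 1.4549, H(M,N) = 2.1798.
I(M;N) = 0.9974 + 1.4549 − 2.1798 = 0.272 bits.

0.272 bits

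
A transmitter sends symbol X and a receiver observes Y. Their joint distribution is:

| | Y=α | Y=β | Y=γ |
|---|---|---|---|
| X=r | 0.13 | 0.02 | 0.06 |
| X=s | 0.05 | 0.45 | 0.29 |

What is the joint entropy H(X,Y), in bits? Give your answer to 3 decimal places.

1.991 bits

H(X,Y) = −Σ p(x,y)·log₂ p(x,y) over all 6 cells.
  cell (r,α): −0.13·log₂0.13 = 0.3826
  cell (r,β): −0.02·log₂0.02 = 0.1129
  cell (r,γ): −0.06·log₂0.06 = 0.2435
  cell (s,α): −0.05·log₂0.05 = 0.2161
  cell (s,β): −0.45·log₂0.45 = 0.5184
  cell (s,γ): −0.29·log₂0.29 = 0.5179
Sum = 1.991 bits.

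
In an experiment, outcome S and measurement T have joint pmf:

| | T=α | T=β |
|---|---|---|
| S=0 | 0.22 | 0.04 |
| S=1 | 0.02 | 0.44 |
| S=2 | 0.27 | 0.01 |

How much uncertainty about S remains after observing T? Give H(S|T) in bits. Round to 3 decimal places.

0.877 bits

Chain rule: H(S|T) = H(S,T) − H(T).
Marginals: p(S) = (0.2600, 0.4600, 0.2800), p(T) = (0.5100, 0.4900).
H(S,T) = 1.8768 bits; H(T) = 0.9997 bits.
H(S|T) = 1.8768 − 0.9997 = 0.877 bits.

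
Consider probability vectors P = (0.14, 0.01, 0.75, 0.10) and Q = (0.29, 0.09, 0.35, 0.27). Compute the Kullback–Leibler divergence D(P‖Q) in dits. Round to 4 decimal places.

0.1513 dits

D(P‖Q) = Σ p·log₁₀(p/q).
  0.14·log₁₀(0.14/0.29) = -0.04428
  0.01·log₁₀(0.01/0.09) = -0.00954
  0.75·log₁₀(0.75/0.35) = 0.24824
  0.10·log₁₀(0.10/0.27) = -0.04314
D(P‖Q) = 0.1513 dits.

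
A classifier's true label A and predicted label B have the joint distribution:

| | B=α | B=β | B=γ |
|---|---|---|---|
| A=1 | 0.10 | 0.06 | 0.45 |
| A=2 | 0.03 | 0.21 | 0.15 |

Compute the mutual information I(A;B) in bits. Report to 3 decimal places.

0.170 bits

Marginals: p(A) = (0.6100, 0.3900), p(B) = (0.1300, 0.2700, 0.6000).
I(A;B) = H(A) + H(B) − H(A,B).
H(A) = 0.9648, H(B) = 1.3348, H(A,B) = 2.1293.
I(A;B) = 0.9648 + 1.3348 − 2.1293 = 0.170 bits.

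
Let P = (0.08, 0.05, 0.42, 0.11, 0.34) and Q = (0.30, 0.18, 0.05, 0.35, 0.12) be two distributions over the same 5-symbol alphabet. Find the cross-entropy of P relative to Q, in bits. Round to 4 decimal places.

3.2845 bits

H(P,Q) = −Σ p·log₂ q.
  −0.08·log₂(0.30) = 0.13896
  −0.05·log₂(0.18) = 0.12370
  −0.42·log₂(0.05) = 1.81521
  −0.11·log₂(0.35) = 0.16660
  −0.34·log₂(0.12) = 1.04002
H(P,Q) = 3.2845 bits.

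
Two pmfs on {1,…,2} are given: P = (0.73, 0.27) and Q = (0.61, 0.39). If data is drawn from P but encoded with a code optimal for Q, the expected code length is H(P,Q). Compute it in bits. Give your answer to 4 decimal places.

H(P,Q) = −Σ p·log₂ q.
  −0.73·log₂(0.61) = 0.52058
  −0.27·log₂(0.39) = 0.36678
H(P,Q) = 0.8874 bits.

0.8874 bits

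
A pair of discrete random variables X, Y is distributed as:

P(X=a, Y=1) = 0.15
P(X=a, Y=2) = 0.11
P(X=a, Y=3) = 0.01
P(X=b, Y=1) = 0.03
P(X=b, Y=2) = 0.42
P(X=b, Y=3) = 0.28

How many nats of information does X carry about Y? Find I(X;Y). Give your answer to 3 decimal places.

Marginals: p(X) = (0.2700, 0.7300), p(Y) = (0.1800, 0.5300, 0.2900).
I(X;Y) = H(X) + H(Y) − H(X,Y).
H(X) = 0.5833, H(Y) = 1.0041, H(X,Y) = 1.3994.
I(X;Y) = 0.5833 + 1.0041 − 1.3994 = 0.188 nats.

0.188 nats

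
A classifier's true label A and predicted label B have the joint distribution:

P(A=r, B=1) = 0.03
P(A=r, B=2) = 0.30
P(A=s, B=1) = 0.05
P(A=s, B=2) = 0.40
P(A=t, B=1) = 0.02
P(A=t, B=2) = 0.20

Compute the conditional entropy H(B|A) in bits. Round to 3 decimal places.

0.468 bits

Chain rule: H(B|A) = H(A,B) − H(A).
Marginals: p(A) = (0.3300, 0.4500, 0.2200), p(B) = (0.1000, 0.9000).
H(A,B) = 1.9950 bits; H(A) = 1.5268 bits.
H(B|A) = 1.9950 − 1.5268 = 0.468 bits.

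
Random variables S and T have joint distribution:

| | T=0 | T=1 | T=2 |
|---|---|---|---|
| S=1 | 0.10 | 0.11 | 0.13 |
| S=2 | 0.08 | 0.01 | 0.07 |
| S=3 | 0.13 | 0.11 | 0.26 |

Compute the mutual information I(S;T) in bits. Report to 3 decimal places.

Marginals: p(S) = (0.3400, 0.1600, 0.5000), p(T) = (0.3100, 0.2300, 0.4600).
I(S;T) = H(S) + H(T) − H(S,T).
H(S) = 1.4522, H(T) = 1.5268, H(S,T) = 2.9298.
I(S;T) = 1.4522 + 1.5268 − 2.9298 = 0.049 bits.

0.049 bits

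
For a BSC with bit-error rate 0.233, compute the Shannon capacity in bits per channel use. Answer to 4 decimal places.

0.2168 bits

Binary symmetric channel: C = 1 − h₂(ε) where h₂ is the binary entropy function.
h₂(0.233) = −0.233·log₂0.233 − 0.767·log₂0.767 = 0.7832.
C = 1 − 0.7832 = 0.2168 bits per channel use.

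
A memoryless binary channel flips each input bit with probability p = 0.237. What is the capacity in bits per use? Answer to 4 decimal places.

0.2100 bits

Binary symmetric channel: C = 1 − h₂(ε) where h₂ is the binary entropy function.
h₂(0.237) = −0.237·log₂0.237 − 0.763·log₂0.763 = 0.7900.
C = 1 − 0.7900 = 0.2100 bits per channel use.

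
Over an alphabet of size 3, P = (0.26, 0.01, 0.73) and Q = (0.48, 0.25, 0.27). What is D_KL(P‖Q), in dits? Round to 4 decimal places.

0.2321 dits

D(P‖Q) = Σ p·log₁₀(p/q).
  0.26·log₁₀(0.26/0.48) = -0.06923
  0.01·log₁₀(0.01/0.25) = -0.01398
  0.73·log₁₀(0.73/0.27) = 0.31533
D(P‖Q) = 0.2321 dits.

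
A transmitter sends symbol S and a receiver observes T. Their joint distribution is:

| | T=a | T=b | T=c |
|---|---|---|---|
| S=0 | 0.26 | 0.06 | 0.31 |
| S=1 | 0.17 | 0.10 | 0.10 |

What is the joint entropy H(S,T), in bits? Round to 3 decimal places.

H(S,T) = −Σ p(x,y)·log₂ p(x,y) over all 6 cells.
  cell (0,a): −0.26·log₂0.26 = 0.5053
  cell (0,b): −0.06·log₂0.06 = 0.2435
  cell (0,c): −0.31·log₂0.31 = 0.5238
  cell (1,a): −0.17·log₂0.17 = 0.4346
  cell (1,b): −0.10·log₂0.10 = 0.3322
  cell (1,c): −0.10·log₂0.10 = 0.3322
Sum = 2.372 bits.

2.372 bits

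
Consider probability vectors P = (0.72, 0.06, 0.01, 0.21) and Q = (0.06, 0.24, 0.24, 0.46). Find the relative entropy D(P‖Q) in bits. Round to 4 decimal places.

2.1778 bits

D(P‖Q) = Σ p·log₂(p/q).
  0.72·log₂(0.72/0.06) = 2.58117
  0.06·log₂(0.06/0.24) = -0.12000
  0.01·log₂(0.01/0.24) = -0.04585
  0.21·log₂(0.21/0.46) = -0.23756
D(P‖Q) = 2.1778 bits.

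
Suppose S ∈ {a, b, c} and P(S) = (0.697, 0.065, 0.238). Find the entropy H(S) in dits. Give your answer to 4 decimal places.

0.3348 dits

H(S) = −Σ p·log₁₀ p.
  −(0.697)·log₁₀(0.697) = 0.10927
  −(0.065)·log₁₀(0.065) = 0.07716
  −(0.238)·log₁₀(0.238) = 0.14837
Sum: 0.10927 + 0.07716 + 0.14837 = 0.3348 dits.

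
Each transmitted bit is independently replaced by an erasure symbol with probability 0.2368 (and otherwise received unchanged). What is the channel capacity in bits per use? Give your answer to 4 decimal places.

Binary erasure channel: capacity C = 1 − ε.
C = 1 − 0.2368 = 0.7632 bits per channel use.

0.7632 bits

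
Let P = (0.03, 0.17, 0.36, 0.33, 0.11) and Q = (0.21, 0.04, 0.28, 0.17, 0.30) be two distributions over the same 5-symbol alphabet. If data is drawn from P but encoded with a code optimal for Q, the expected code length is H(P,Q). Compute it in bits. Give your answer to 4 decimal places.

2.5528 bits

H(P,Q) = −Σ p·log₂ q.
  −0.03·log₂(0.21) = 0.06755
  −0.17·log₂(0.04) = 0.78946
  −0.36·log₂(0.28) = 0.66114
  −0.33·log₂(0.17) = 0.84361
  −0.11·log₂(0.30) = 0.19107
H(P,Q) = 2.5528 bits.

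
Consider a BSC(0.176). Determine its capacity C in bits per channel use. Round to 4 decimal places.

0.3288 bits

Binary symmetric channel: C = 1 − h₂(ε) where h₂ is the binary entropy function.
h₂(0.176) = −0.176·log₂0.176 − 0.824·log₂0.824 = 0.6712.
C = 1 − 0.6712 = 0.3288 bits per channel use.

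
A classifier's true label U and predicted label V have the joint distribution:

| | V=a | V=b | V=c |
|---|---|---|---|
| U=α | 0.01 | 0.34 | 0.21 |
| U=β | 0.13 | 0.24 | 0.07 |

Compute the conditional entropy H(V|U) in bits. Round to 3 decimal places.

Chain rule: H(V|U) = H(U,V) − H(U).
Marginals: p(U) = (0.5600, 0.4400), p(V) = (0.1400, 0.5800, 0.2800).
H(U,V) = 2.2138 bits; H(U) = 0.9896 bits.
H(V|U) = 2.2138 − 0.9896 = 1.224 bits.

1.224 bits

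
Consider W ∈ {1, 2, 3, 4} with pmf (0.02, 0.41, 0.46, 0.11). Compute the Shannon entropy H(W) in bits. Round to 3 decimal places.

1.506 bits

H(W) = −Σ p·log₂ p.
  −(0.02)·log₂(0.02) = 0.1129
  −(0.41)·log₂(0.41) = 0.5274
  −(0.46)·log₂(0.46) = 0.5153
  −(0.11)·log₂(0.11) = 0.3503
Sum: 0.1129 + 0.5274 + 0.5153 + 0.3503 = 1.506 bits.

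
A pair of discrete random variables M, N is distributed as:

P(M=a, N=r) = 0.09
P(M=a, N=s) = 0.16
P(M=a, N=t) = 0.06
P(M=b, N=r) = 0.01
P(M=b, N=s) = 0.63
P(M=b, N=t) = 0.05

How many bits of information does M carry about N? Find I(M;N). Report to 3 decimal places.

0.163 bits

Marginals: p(M) = (0.3100, 0.6900), p(N) = (0.1000, 0.7900, 0.1100).
I(M;N) = H(M) + H(N) − H(M,N).
H(M) = 0.8932, H(N) = 0.9511, H(M,N) = 1.6817.
I(M;N) = 0.8932 + 0.9511 − 1.6817 = 0.163 bits.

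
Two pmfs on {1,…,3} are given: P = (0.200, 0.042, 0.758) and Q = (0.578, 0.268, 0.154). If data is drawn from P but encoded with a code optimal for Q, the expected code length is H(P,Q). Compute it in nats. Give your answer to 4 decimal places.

1.5830 nats

H(P,Q) = −Σ p·ln q.
  −0.200·ln(0.578) = 0.10964
  −0.042·ln(0.268) = 0.05530
  −0.758·ln(0.154) = 1.41807
H(P,Q) = 1.5830 nats.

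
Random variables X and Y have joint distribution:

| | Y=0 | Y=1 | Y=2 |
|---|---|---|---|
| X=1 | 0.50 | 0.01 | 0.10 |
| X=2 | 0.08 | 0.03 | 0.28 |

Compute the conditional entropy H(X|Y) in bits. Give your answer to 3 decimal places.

0.684 bits

Chain rule: H(X|Y) = H(X,Y) − H(Y).
Marginals: p(X) = (0.6100, 0.3900), p(Y) = (0.5800, 0.0400, 0.3800).
H(X,Y) = 1.8561 bits; H(Y) = 1.1720 bits.
H(X|Y) = 1.8561 − 1.1720 = 0.684 bits.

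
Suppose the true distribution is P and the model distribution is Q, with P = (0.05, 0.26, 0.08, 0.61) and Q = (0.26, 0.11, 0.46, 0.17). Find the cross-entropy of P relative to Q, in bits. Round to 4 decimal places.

2.5741 bits

H(P,Q) = −Σ p·log₂ q.
  −0.05·log₂(0.26) = 0.09717
  −0.26·log₂(0.11) = 0.82795
  −0.08·log₂(0.46) = 0.08962
  −0.61·log₂(0.17) = 1.55940
H(P,Q) = 2.5741 bits.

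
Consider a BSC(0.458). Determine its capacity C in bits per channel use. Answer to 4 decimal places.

Binary symmetric channel: C = 1 − h₂(ε) where h₂ is the binary entropy function.
h₂(0.458) = −0.458·log₂0.458 − 0.542·log₂0.542 = 0.9949.
C = 1 − 0.9949 = 0.0051 bits per channel use.

0.0051 bits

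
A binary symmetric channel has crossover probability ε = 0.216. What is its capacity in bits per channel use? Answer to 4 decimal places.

Binary symmetric channel: C = 1 − h₂(ε) where h₂ is the binary entropy function.
h₂(0.216) = −0.216·log₂0.216 − 0.784·log₂0.784 = 0.7528.
C = 1 − 0.7528 = 0.2472 bits per channel use.

0.2472 bits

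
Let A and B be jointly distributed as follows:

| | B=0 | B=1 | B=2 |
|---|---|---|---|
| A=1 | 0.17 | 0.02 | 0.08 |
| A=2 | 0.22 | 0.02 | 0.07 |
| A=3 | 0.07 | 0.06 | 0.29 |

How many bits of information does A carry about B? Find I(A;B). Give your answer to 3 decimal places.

Marginals: p(A) = (0.2700, 0.3100, 0.4200), p(B) = (0.4600, 0.1000, 0.4400).
I(A;B) = Σ p(x,y)·log₂[p(x,y)/(p(x)p(y))].
  (1,0): 0.17·log₂(1.3688) = 0.0770
  (1,1): 0.02·log₂(0.7407) = -0.0087
  (1,2): 0.08·log₂(0.6734) = -0.0456
  (2,0): 0.22·log₂(1.5428) = 0.1376
  (2,1): 0.02·log₂(0.6452) = -0.0126
  (2,2): 0.07·log₂(0.5132) = -0.0674
  (3,0): 0.07·log₂(0.3623) = -0.1025
  (3,1): 0.06·log₂(1.4286) = 0.0309
  (3,2): 0.29·log₂(1.5693) = 0.1885
Sum = 0.197 bits.

0.197 bits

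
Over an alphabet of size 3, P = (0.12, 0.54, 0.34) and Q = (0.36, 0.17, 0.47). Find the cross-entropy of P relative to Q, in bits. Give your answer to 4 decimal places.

1.9277 bits

H(P,Q) = −Σ p·log₂ q.
  −0.12·log₂(0.36) = 0.17687
  −0.54·log₂(0.17) = 1.38045
  −0.34·log₂(0.47) = 0.37035
H(P,Q) = 1.9277 bits.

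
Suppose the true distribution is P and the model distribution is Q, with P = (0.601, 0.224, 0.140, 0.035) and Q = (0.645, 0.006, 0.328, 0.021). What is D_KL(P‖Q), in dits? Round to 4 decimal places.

D(P‖Q) = Σ p·log₁₀(p/q).
  0.601·log₁₀(0.601/0.645) = -0.01844
  0.224·log₁₀(0.224/0.006) = 0.35215
  0.140·log₁₀(0.140/0.328) = -0.05176
  0.035·log₁₀(0.035/0.021) = 0.00776
D(P‖Q) = 0.2897 dits.

0.2897 dits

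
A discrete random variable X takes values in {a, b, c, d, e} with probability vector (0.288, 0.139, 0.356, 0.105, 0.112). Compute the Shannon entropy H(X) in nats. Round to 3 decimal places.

H(X) = −Σ p·ln p.
  −(0.288)·ln(0.288) = 0.3585
  −(0.139)·ln(0.139) = 0.2743
  −(0.356)·ln(0.356) = 0.3677
  −(0.105)·ln(0.105) = 0.2366
  −(0.112)·ln(0.112) = 0.2452
Sum: 0.3585 + 0.2743 + 0.3677 + 0.2366 + 0.2452 = 1.482 nats.

1.482 nats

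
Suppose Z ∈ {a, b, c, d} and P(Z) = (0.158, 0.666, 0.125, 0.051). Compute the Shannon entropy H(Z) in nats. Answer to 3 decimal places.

0.974 nats

H(Z) = −Σ p·ln p.
  −(0.158)·ln(0.158) = 0.2915
  −(0.666)·ln(0.666) = 0.2707
  −(0.125)·ln(0.125) = 0.2599
  −(0.051)·ln(0.051) = 0.1518
Sum: 0.2915 + 0.2707 + 0.2599 + 0.1518 = 0.974 nats.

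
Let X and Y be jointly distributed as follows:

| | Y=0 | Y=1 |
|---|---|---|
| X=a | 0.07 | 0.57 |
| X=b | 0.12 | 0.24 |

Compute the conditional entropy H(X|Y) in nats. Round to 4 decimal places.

0.6173 nats

Chain rule: H(X|Y) = H(X,Y) − H(Y).
Marginals: p(X) = (0.6400, 0.3600), p(Y) = (0.1900, 0.8100).
H(X,Y) = 1.1035 nats; H(Y) = 0.4862 nats.
H(X|Y) = 1.1035 − 0.4862 = 0.6173 nats.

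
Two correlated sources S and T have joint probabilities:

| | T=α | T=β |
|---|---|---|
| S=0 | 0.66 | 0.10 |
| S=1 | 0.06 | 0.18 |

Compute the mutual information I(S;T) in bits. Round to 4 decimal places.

0.2338 bits

Marginals: p(S) = (0.7600, 0.2400), p(T) = (0.7200, 0.2800).
I(S;T) = H(S) + H(T) − H(S,T).
H(S) = 0.7950, H(T) = 0.8555, H(S,T) = 1.4167.
I(S;T) = 0.7950 + 0.8555 − 1.4167 = 0.2338 bits.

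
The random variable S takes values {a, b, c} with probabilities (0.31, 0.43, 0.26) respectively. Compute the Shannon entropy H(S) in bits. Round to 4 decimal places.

H(S) = −Σ p·log₂ p.
  −(0.31)·log₂(0.31) = 0.52379
  −(0.43)·log₂(0.43) = 0.52356
  −(0.26)·log₂(0.26) = 0.50529
Sum: 0.52379 + 0.52356 + 0.50529 = 1.5526 bits.

1.5526 bits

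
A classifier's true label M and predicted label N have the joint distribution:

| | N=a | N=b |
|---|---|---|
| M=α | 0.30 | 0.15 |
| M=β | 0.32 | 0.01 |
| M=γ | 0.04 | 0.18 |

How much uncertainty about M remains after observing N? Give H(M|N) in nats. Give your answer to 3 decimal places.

Chain rule: H(M|N) = H(M,N) − H(N).
Marginals: p(M) = (0.4500, 0.3300, 0.2200), p(N) = (0.6600, 0.3400).
H(M,N) = 1.4938 nats; H(N) = 0.6410 nats.
H(M|N) = 1.4938 − 0.6410 = 0.853 nats.

0.853 nats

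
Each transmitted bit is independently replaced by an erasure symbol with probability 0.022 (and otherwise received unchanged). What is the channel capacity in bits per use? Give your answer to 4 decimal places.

Binary erasure channel: capacity C = 1 − ε.
C = 1 − 0.022 = 0.9780 bits per channel use.

0.9780 bits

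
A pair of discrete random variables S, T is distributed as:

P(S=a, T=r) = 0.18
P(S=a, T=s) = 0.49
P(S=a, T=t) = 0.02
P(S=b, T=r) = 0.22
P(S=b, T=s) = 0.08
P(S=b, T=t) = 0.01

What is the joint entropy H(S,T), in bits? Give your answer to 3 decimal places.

1.901 bits

H(S,T) = −Σ p(x,y)·log₂ p(x,y) over all 6 cells.
  cell (a,r): −0.18·log₂0.18 = 0.4453
  cell (a,s): −0.49·log₂0.49 = 0.5043
  cell (a,t): −0.02·log₂0.02 = 0.1129
  cell (b,r): −0.22·log₂0.22 = 0.4806
  cell (b,s): −0.08·log₂0.08 = 0.2915
  cell (b,t): −0.01·log₂0.01 = 0.0664
Sum = 1.901 bits.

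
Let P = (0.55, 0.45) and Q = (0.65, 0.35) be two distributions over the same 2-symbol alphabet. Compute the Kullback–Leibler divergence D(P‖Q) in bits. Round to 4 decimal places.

0.0306 bits

D(P‖Q) = Σ p·log₂(p/q).
  0.55·log₂(0.55/0.65) = -0.13255
  0.45·log₂(0.45/0.35) = 0.16316
D(P‖Q) = 0.0306 bits.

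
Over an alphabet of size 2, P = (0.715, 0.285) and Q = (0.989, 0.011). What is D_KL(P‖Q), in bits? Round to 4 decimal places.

1.0035 bits

D(P‖Q) = Σ p·log₂(p/q).
  0.715·log₂(0.715/0.989) = -0.33464
  0.285·log₂(0.285/0.011) = 1.33819
D(P‖Q) = 1.0035 bits.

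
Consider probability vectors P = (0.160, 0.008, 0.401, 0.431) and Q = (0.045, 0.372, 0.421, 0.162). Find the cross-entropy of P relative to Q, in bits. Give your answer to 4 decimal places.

2.3595 bits

H(P,Q) = −Σ p·log₂ q.
  −0.160·log₂(0.045) = 0.71583
  −0.008·log₂(0.372) = 0.01141
  −0.401·log₂(0.421) = 0.50049
  −0.431·log₂(0.162) = 1.13178
H(P,Q) = 2.3595 bits.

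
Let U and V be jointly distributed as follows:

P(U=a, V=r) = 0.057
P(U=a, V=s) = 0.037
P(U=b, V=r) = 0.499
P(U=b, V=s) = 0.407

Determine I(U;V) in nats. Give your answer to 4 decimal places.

0.0005 nats

Marginals: p(U) = (0.0940, 0.9060), p(V) = (0.5560, 0.4440).
I(U;V) = Σ p(x,y)·ln[p(x,y)/(p(x)p(y))].
  (a,r): 0.057·ln(1.0906) = 0.00494
  (a,s): 0.037·ln(0.8865) = -0.00446
  (b,r): 0.499·ln(0.9906) = -0.00471
  (b,s): 0.407·ln(1.0118) = 0.00476
Sum = 0.0005 nats.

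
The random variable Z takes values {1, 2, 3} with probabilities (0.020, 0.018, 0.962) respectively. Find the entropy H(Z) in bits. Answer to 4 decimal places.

0.2710 bits

H(Z) = −Σ p·log₂ p.
  −(0.020)·log₂(0.020) = 0.11288
  −(0.018)·log₂(0.018) = 0.10433
  −(0.962)·log₂(0.962) = 0.05377
Sum: 0.11288 + 0.10433 + 0.05377 = 0.2710 bits.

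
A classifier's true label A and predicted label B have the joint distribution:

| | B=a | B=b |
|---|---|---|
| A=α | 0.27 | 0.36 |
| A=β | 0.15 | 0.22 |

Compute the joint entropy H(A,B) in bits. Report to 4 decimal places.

1.9318 bits

H(A,B) = −Σ p(x,y)·log₂ p(x,y) over all 4 cells.
  cell (α,a): −0.27·log₂0.27 = 0.51002
  cell (α,b): −0.36·log₂0.36 = 0.53062
  cell (β,a): −0.15·log₂0.15 = 0.41054
  cell (β,b): −0.22·log₂0.22 = 0.48057
Sum = 1.9318 bits.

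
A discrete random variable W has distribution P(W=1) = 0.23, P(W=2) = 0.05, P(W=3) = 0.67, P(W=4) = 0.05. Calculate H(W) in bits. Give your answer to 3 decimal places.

H(W) = −Σ p·log₂ p.
  −(0.23)·log₂(0.23) = 0.4877
  −(0.05)·log₂(0.05) = 0.2161
  −(0.67)·log₂(0.67) = 0.3871
  −(0.05)·log₂(0.05) = 0.2161
Sum: 0.4877 + 0.2161 + 0.3871 + 0.2161 = 1.307 bits.

1.307 bits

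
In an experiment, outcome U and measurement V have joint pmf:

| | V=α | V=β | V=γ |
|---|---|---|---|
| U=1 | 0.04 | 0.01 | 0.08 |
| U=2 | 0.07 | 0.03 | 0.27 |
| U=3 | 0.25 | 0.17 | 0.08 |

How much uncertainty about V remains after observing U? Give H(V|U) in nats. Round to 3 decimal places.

0.892 nats

Chain rule: H(V|U) = H(U,V) − H(U).
Marginals: p(U) = (0.1300, 0.3700, 0.5000), p(V) = (0.3600, 0.2100, 0.4300).
H(U,V) = 1.8716 nats; H(U) = 0.9797 nats.
H(V|U) = 1.8716 − 0.9797 = 0.892 nats.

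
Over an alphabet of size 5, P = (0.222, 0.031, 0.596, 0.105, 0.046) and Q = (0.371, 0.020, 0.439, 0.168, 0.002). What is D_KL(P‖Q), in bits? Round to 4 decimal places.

0.2549 bits

D(P‖Q) = Σ p·log₂(p/q).
  0.222·log₂(0.222/0.371) = -0.16447
  0.031·log₂(0.031/0.020) = 0.01960
  0.596·log₂(0.596/0.439) = 0.26289
  0.105·log₂(0.105/0.168) = -0.07120
  0.046·log₂(0.046/0.002) = 0.20808
D(P‖Q) = 0.2549 bits.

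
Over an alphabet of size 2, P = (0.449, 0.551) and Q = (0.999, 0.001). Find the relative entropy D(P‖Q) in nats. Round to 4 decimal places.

D(P‖Q) = Σ p·ln(p/q).
  0.449·ln(0.449/0.999) = -0.35908
  0.551·ln(0.551/0.001) = 3.47777
D(P‖Q) = 3.1187 nats.

3.1187 nats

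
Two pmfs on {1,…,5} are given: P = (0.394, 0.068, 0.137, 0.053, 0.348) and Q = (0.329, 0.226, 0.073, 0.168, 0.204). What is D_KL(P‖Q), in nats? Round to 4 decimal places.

D(P‖Q) = Σ p·ln(p/q).
  0.394·ln(0.394/0.329) = 0.07104
  0.068·ln(0.068/0.226) = -0.08167
  0.137·ln(0.137/0.073) = 0.08624
  0.053·ln(0.053/0.168) = -0.06114
  0.348·ln(0.348/0.204) = 0.18586
D(P‖Q) = 0.2003 nats.

0.2003 nats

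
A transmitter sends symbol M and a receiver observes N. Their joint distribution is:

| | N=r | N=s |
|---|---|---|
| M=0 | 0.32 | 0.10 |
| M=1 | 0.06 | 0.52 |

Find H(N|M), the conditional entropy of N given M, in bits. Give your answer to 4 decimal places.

0.6109 bits

Marginals: p(M) = (0.4200, 0.5800), p(N) = (0.3800, 0.6200).
H(N|M) = Σ p(M) · H(N|M=·).
  M=0: p=0.4200, H(N|M=0) = 0.7919
  M=1: p=0.5800, H(N|M=1) = 0.4798
Weighted sum = 0.6109 bits.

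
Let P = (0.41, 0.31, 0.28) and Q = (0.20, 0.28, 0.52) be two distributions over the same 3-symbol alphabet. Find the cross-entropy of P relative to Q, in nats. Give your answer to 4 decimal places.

H(P,Q) = −Σ p·ln q.
  −0.41·ln(0.20) = 0.65987
  −0.31·ln(0.28) = 0.39462
  −0.28·ln(0.52) = 0.18310
H(P,Q) = 1.2376 nats.

1.2376 nats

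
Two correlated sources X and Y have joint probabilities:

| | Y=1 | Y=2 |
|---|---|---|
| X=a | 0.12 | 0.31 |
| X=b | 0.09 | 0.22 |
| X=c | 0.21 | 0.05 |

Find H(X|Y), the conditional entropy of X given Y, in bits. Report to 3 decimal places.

Marginals: p(X) = (0.4300, 0.3100, 0.2600), p(Y) = (0.4200, 0.5800).
H(X|Y) = Σ p(Y) · H(X|Y=·).
  Y=1: p=0.4200, H(X|Y=1) = 1.4926
  Y=2: p=0.5800, H(X|Y=2) = 1.3184
Weighted sum = 1.392 bits.

1.392 bits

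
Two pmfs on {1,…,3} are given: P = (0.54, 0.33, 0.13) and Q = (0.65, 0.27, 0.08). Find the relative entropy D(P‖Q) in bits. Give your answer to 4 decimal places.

D(P‖Q) = Σ p·log₂(p/q).
  0.54·log₂(0.54/0.65) = -0.14444
  0.33·log₂(0.33/0.27) = 0.09554
  0.13·log₂(0.13/0.08) = 0.09106
D(P‖Q) = 0.0422 bits.

0.0422 bits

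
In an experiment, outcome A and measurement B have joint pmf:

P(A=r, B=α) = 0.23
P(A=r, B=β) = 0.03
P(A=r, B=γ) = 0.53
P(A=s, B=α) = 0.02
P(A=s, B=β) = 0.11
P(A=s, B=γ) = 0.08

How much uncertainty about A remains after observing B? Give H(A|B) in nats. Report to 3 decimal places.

0.379 nats

Chain rule: H(A|B) = H(A,B) − H(B).
Marginals: p(A) = (0.7900, 0.2100), p(B) = (0.2500, 0.1400, 0.6100).
H(A,B) = 1.3028 nats; H(B) = 0.9234 nats.
H(A|B) = 1.3028 − 0.9234 = 0.379 nats.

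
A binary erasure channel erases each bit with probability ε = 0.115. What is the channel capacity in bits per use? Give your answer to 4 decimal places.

Binary erasure channel: capacity C = 1 − ε.
C = 1 − 0.115 = 0.8850 bits per channel use.

0.8850 bits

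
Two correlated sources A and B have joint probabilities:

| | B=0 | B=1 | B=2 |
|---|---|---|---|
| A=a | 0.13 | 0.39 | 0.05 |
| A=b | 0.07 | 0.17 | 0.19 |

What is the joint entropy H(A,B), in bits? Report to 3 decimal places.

2.287 bits

H(A,B) = −Σ p(x,y)·log₂ p(x,y) over all 6 cells.
  cell (a,0): −0.13·log₂0.13 = 0.3826
  cell (a,1): −0.39·log₂0.39 = 0.5298
  cell (a,2): −0.05·log₂0.05 = 0.2161
  cell (b,0): −0.07·log₂0.07 = 0.2686
  cell (b,1): −0.17·log₂0.17 = 0.4346
  cell (b,2): −0.19·log₂0.19 = 0.4552
Sum = 2.287 bits.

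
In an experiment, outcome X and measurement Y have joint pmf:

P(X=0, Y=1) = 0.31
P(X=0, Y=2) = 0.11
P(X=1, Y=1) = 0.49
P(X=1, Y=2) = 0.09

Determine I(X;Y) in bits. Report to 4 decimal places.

0.0124 bits

Marginals: p(X) = (0.4200, 0.5800), p(Y) = (0.8000, 0.2000).
I(X;Y) = Σ p(x,y)·log₂[p(x,y)/(p(x)p(y))].
  (0,1): 0.31·log₂(0.9226) = -0.03602
  (0,2): 0.11·log₂(1.3095) = 0.04279
  (1,1): 0.49·log₂(1.0560) = 0.03854
  (1,2): 0.09·log₂(0.7759) = -0.03295
Sum = 0.0124 bits.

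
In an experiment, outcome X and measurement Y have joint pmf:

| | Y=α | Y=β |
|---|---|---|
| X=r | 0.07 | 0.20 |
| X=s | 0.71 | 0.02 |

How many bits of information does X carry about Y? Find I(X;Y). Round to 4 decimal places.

0.4050 bits

Marginals: p(X) = (0.2700, 0.7300), p(Y) = (0.7800, 0.2200).
I(X;Y) = Σ p(x,y)·log₂[p(x,y)/(p(x)p(y))].
  (r,α): 0.07·log₂(0.3324) = -0.11124
  (r,β): 0.20·log₂(3.3670) = 0.35029
  (s,α): 0.71·log₂(1.2469) = 0.22605
  (s,β): 0.02·log₂(0.1245) = -0.06011
Sum = 0.4050 bits.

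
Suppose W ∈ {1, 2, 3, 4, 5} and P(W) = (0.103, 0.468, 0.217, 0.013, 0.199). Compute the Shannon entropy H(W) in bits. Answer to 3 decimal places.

H(W) = −Σ p·log₂ p.
  −(0.103)·log₂(0.103) = 0.3378
  −(0.468)·log₂(0.468) = 0.5127
  −(0.217)·log₂(0.217) = 0.4783
  −(0.013)·log₂(0.013) = 0.0814
  −(0.199)·log₂(0.199) = 0.4635
Sum: 0.3378 + 0.5127 + 0.4783 + 0.0814 + 0.4635 = 1.874 bits.

1.874 bits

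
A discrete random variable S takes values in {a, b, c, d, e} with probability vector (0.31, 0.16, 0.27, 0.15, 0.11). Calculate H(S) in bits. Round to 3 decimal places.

2.218 bits

H(S) = −Σ p·log₂ p.
  −(0.31)·log₂(0.31) = 0.5238
  −(0.16)·log₂(0.16) = 0.4230
  −(0.27)·log₂(0.27) = 0.5100
  −(0.15)·log₂(0.15) = 0.4105
  −(0.11)·log₂(0.11) = 0.3503
Sum: 0.5238 + 0.4230 + 0.5100 + 0.4105 + 0.3503 = 2.218 bits.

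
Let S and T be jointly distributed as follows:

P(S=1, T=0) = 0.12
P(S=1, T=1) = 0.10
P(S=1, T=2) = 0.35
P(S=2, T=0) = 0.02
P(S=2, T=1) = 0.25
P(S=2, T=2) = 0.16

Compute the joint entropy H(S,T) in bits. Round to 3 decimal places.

H(S,T) = −Σ p(x,y)·log₂ p(x,y) over all 6 cells.
  cell (1,0): −0.12·log₂0.12 = 0.3671
  cell (1,1): −0.10·log₂0.10 = 0.3322
  cell (1,2): −0.35·log₂0.35 = 0.5301
  cell (2,0): −0.02·log₂0.02 = 0.1129
  cell (2,1): −0.25·log₂0.25 = 0.5000
  cell (2,2): −0.16·log₂0.16 = 0.4230
Sum = 2.265 bits.

2.265 bits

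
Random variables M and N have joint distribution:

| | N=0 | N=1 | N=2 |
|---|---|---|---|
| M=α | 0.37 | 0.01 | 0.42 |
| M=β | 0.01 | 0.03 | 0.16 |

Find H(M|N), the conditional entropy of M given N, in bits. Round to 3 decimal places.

Marginals: p(M) = (0.8000, 0.2000), p(N) = (0.3800, 0.0400, 0.5800).
H(M|N) = Σ p(N) · H(M|N=·).
  N=0: p=0.3800, H(M|N=0) = 0.1756
  N=1: p=0.0400, H(M|N=1) = 0.8113
  N=2: p=0.5800, H(M|N=2) = 0.8498
Weighted sum = 0.592 bits.

0.592 bits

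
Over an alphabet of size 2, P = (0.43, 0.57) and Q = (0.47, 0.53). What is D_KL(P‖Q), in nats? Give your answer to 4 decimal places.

0.0032 nats

D(P‖Q) = Σ p·ln(p/q).
  0.43·ln(0.43/0.47) = -0.03825
  0.57·ln(0.57/0.53) = 0.04147
D(P‖Q) = 0.0032 nats.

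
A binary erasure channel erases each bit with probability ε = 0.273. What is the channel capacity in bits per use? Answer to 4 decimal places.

Binary erasure channel: capacity C = 1 − ε.
C = 1 − 0.273 = 0.7270 bits per channel use.

0.7270 bits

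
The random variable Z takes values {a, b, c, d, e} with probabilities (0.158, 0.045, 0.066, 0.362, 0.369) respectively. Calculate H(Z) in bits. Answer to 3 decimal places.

1.942 bits

H(Z) = −Σ p·log₂ p.
  −(0.158)·log₂(0.158) = 0.4206
  −(0.045)·log₂(0.045) = 0.2013
  −(0.066)·log₂(0.066) = 0.2588
  −(0.362)·log₂(0.362) = 0.5307
  −(0.369)·log₂(0.369) = 0.5307
Sum: 0.4206 + 0.2013 + 0.2588 + 0.5307 + 0.5307 = 1.942 bits.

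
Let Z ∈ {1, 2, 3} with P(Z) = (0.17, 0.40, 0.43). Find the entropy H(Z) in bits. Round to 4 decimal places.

1.4869 bits

H(Z) = −Σ p·log₂ p.
  −(0.17)·log₂(0.17) = 0.43459
  −(0.40)·log₂(0.40) = 0.52877
  −(0.43)·log₂(0.43) = 0.52356
Sum: 0.43459 + 0.52877 + 0.52356 = 1.4869 bits.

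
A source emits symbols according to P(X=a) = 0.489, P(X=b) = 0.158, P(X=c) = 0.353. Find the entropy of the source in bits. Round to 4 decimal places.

1.4556 bits

H(X) = −Σ p·log₂ p.
  −(0.489)·log₂(0.489) = 0.50469
  −(0.158)·log₂(0.158) = 0.42060
  −(0.353)·log₂(0.353) = 0.53030
Sum: 0.50469 + 0.42060 + 0.53030 = 1.4556 bits.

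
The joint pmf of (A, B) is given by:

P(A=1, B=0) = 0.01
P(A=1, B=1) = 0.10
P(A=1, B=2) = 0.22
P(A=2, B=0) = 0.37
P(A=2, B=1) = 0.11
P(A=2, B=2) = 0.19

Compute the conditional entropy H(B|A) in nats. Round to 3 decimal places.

0.901 nats

Chain rule: H(B|A) = H(A,B) − H(A).
Marginals: p(A) = (0.3300, 0.6700), p(B) = (0.3800, 0.2100, 0.4100).
H(A,B) = 1.5356 nats; H(A) = 0.6342 nats.
H(B|A) = 1.5356 − 0.6342 = 0.901 nats.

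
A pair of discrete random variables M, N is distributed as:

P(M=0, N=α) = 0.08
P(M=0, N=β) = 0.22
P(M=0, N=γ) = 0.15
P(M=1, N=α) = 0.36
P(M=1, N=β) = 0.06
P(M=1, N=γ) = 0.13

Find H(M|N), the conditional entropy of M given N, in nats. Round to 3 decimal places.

Chain rule: H(M|N) = H(M,N) − H(N).
Marginals: p(M) = (0.4500, 0.5500), p(N) = (0.4400, 0.2800, 0.2800).
H(M,N) = 1.6216 nats; H(N) = 1.0741 nats.
H(M|N) = 1.6216 − 1.0741 = 0.547 nats.

0.547 nats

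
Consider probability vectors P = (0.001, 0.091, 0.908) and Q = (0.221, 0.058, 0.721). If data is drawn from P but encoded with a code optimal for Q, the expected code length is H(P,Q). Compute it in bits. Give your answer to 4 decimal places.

0.8045 bits

H(P,Q) = −Σ p·log₂ q.
  −0.001·log₂(0.221) = 0.00218
  −0.091·log₂(0.058) = 0.37381
  −0.908·log₂(0.721) = 0.42851
H(P,Q) = 0.8045 bits.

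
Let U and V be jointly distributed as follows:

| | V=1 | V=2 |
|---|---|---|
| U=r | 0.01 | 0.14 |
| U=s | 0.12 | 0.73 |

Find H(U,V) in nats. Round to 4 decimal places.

H(U,V) = −Σ p(x,y)·ln p(x,y) over all 4 cells.
  cell (r,1): −0.01·ln0.01 = 0.04605
  cell (r,2): −0.14·ln0.14 = 0.27526
  cell (s,1): −0.12·ln0.12 = 0.25443
  cell (s,2): −0.73·ln0.73 = 0.22974
Sum = 0.8055 nats.

0.8055 nats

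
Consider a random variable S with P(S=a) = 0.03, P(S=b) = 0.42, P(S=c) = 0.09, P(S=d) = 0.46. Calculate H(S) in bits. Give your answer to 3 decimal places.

1.505 bits

H(S) = −Σ p·log₂ p.
  −(0.03)·log₂(0.03) = 0.1518
  −(0.42)·log₂(0.42) = 0.5256
  −(0.09)·log₂(0.09) = 0.3127
  −(0.46)·log₂(0.46) = 0.5153
Sum: 0.1518 + 0.5256 + 0.3127 + 0.5153 = 1.505 bits.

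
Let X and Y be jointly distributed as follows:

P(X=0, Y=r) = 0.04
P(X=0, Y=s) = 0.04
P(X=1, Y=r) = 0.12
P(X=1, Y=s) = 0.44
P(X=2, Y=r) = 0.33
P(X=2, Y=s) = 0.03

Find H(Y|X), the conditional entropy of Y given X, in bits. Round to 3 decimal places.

Chain rule: H(Y|X) = H(X,Y) − H(X).
Marginals: p(X) = (0.0800, 0.5600, 0.3600), p(Y) = (0.4900, 0.5100).
H(X,Y) = 1.9393 bits; H(X) = 1.2906 bits.
H(Y|X) = 1.9393 − 1.2906 = 0.649 bits.

0.649 bits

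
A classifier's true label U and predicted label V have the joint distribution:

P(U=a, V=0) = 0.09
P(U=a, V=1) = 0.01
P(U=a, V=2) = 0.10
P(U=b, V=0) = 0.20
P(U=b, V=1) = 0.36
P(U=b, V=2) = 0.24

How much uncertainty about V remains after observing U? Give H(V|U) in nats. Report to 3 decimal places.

Marginals: p(U) = (0.2000, 0.8000), p(V) = (0.2900, 0.3700, 0.3400).
H(V|U) = Σ p(U) · H(V|U=·).
  U=a: p=0.2000, H(V|U=a) = 0.8557
  U=b: p=0.8000, H(V|U=b) = 1.0671
Weighted sum = 1.025 nats.

1.025 nats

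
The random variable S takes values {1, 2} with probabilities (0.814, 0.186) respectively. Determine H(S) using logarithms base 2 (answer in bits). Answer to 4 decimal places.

0.6930 bits

H(S) = −Σ p·log₂ p.
  −(0.814)·log₂(0.814) = 0.24168
  −(0.186)·log₂(0.186) = 0.45135
Sum: 0.24168 + 0.45135 = 0.6930 bits.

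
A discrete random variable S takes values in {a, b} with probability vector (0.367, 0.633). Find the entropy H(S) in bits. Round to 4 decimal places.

H(S) = −Σ p·log₂ p.
  −(0.367)·log₂(0.367) = 0.53074
  −(0.633)·log₂(0.633) = 0.41760
Sum: 0.53074 + 0.41760 = 0.9483 bits.

0.9483 bits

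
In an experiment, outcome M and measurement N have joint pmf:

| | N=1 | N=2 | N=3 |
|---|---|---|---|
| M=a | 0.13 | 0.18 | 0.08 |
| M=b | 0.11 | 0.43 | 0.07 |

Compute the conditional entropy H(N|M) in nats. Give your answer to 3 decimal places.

Chain rule: H(N|M) = H(M,N) − H(M).
Marginals: p(M) = (0.3900, 0.6100), p(N) = (0.2400, 0.6100, 0.1500).
H(M,N) = 1.5678 nats; H(M) = 0.6687 nats.
H(N|M) = 1.5678 − 0.6687 = 0.899 nats.

0.899 nats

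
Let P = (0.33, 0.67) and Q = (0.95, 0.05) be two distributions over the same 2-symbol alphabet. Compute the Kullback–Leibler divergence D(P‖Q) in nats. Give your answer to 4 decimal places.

1.3899 nats

D(P‖Q) = Σ p·ln(p/q).
  0.33·ln(0.33/0.95) = -0.34893
  0.67·ln(0.67/0.05) = 1.73882
D(P‖Q) = 1.3899 nats.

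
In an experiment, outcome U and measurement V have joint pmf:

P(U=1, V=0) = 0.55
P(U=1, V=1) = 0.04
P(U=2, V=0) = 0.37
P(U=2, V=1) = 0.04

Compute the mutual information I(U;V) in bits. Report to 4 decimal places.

Marginals: p(U) = (0.5900, 0.4100), p(V) = (0.9200, 0.0800).
I(U;V) = Σ p(x,y)·log₂[p(x,y)/(p(x)p(y))].
  (1,0): 0.55·log₂(1.0133) = 0.01046
  (1,1): 0.04·log₂(0.8475) = -0.00955
  (2,0): 0.37·log₂(0.9809) = -0.01029
  (2,1): 0.04·log₂(1.2195) = 0.01145
Sum = 0.0021 bits.

0.0021 bits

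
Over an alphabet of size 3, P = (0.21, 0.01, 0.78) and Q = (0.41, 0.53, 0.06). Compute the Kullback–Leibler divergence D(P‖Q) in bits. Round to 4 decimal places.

D(P‖Q) = Σ p·log₂(p/q).
  0.21·log₂(0.21/0.41) = -0.20270
  0.01·log₂(0.01/0.53) = -0.05728
  0.78·log₂(0.78/0.06) = 2.88634
D(P‖Q) = 2.6264 bits.

2.6264 bits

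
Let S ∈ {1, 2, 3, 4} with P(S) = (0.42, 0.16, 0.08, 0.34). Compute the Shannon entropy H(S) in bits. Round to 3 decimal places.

H(S) = −Σ p·log₂ p.
  −(0.42)·log₂(0.42) = 0.5256
  −(0.16)·log₂(0.16) = 0.4230
  −(0.08)·log₂(0.08) = 0.2915
  −(0.34)·log₂(0.34) = 0.5292
Sum: 0.5256 + 0.4230 + 0.2915 + 0.5292 = 1.769 bits.

1.769 bits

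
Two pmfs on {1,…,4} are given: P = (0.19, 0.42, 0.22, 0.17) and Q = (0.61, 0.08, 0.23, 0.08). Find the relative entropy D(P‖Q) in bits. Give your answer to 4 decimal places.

D(P‖Q) = Σ p·log₂(p/q).
  0.19·log₂(0.19/0.61) = -0.31973
  0.42·log₂(0.42/0.08) = 1.00477
  0.22·log₂(0.22/0.23) = -0.01411
  0.17·log₂(0.17/0.08) = 0.18487
D(P‖Q) = 0.8558 bits.

0.8558 bits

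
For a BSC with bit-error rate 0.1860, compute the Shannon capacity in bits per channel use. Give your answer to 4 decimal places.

0.3070 bits

Binary symmetric channel: C = 1 − h₂(ε) where h₂ is the binary entropy function.
h₂(0.1860) = −0.1860·log₂0.1860 − 0.8140·log₂0.8140 = 0.6930.
C = 1 − 0.6930 = 0.3070 bits per channel use.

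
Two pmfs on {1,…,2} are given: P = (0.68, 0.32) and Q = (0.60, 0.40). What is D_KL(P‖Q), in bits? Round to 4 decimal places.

D(P‖Q) = Σ p·log₂(p/q).
  0.68·log₂(0.68/0.60) = 0.12279
  0.32·log₂(0.32/0.40) = -0.10302
D(P‖Q) = 0.0198 bits.

0.0198 bits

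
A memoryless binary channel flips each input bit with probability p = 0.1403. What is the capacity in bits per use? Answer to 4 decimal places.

0.4150 bits

Binary symmetric channel: C = 1 − h₂(ε) where h₂ is the binary entropy function.
h₂(0.1403) = −0.1403·log₂0.1403 − 0.8597·log₂0.8597 = 0.5850.
C = 1 − 0.5850 = 0.4150 bits per channel use.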